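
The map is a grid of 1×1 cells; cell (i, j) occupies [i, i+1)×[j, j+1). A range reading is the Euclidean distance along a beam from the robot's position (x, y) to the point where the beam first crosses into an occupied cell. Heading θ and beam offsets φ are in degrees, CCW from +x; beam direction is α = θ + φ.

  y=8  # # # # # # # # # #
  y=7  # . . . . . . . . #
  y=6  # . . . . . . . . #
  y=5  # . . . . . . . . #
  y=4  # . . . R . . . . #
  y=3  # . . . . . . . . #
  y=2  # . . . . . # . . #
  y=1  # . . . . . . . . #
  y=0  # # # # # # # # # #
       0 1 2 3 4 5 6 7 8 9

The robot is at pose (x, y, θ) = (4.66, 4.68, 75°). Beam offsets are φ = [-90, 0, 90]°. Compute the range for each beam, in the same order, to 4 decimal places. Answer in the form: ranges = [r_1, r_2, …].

ranges = [4.4931, 3.4371, 3.7891]

beam 1: φ=-90°, α=345°
  cosα=0.9659 sinα=-0.2588 | (4,4) | tMaxX 0.3520 tMaxY 2.6273 | tΔX 1.0353 tΔY 3.8637
    t=0.3520 [x] (5,4)
    t=1.3873 [x] (6,4)
    t=2.4225 [x] (7,4)
    t=2.6273 [y] (7,3)
    t=3.4578 [x] (8,3)
    t=4.4931 [x] (9,3) — stop
  → r_1 = 4.4931
beam 2: φ=0°, α=75°
  cosα=0.2588 sinα=0.9659 | (4,4) | tMaxX 1.3137 tMaxY 0.3313 | tΔX 3.8637 tΔY 1.0353
    t=0.3313 [y] (4,5)
    t=1.3137 [x] (5,5)
    t=1.3666 [y] (5,6)
    t=2.4018 [y] (5,7)
    t=3.4371 [y] (5,8) — stop
  → r_2 = 3.4371
beam 3: φ=90°, α=165°
  cosα=-0.9659 sinα=0.2588 | (4,4) | tMaxX 0.6833 tMaxY 1.2364 | tΔX 1.0353 tΔY 3.8637
    t=0.6833 [x] (3,4)
    t=1.2364 [y] (3,5)
    t=1.7186 [x] (2,5)
    t=2.7538 [x] (1,5)
    t=3.7891 [x] (0,5) — stop
  → r_3 = 3.7891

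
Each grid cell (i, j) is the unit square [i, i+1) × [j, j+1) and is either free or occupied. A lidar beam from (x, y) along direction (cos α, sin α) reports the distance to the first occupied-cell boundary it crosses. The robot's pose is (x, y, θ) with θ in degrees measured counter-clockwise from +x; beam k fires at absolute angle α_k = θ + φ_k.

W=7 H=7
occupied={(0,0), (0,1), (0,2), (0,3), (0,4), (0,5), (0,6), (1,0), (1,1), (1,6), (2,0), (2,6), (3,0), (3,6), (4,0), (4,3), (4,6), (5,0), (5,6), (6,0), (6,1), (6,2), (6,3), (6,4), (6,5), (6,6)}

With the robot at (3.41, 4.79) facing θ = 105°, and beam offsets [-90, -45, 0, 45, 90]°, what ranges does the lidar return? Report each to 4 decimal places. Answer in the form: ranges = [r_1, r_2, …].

ranges = [2.6814, 1.3972, 1.2527, 2.4200, 2.4950]

beam 1: φ=-90°, α=15°
  cosα=0.9659 sinα=0.2588 | (3,4) | tMaxX 0.6108 tMaxY 0.8114 | tΔX 1.0353 tΔY 3.8637
    t=0.6108 [x] (4,4)
    t=0.8114 [y] (4,5)
    t=1.6461 [x] (5,5)
    t=2.6814 [x] (6,5) — stop
  → r_1 = 2.6814
beam 2: φ=-45°, α=60°
  cosα=0.5000 sinα=0.8660 | (3,4) | tMaxX 1.1800 tMaxY 0.2425 | tΔX 2.0000 tΔY 1.1547
    t=0.2425 [y] (3,5)
    t=1.1800 [x] (4,5)
    t=1.3972 [y] (4,6) — stop
  → r_2 = 1.3972
beam 3: φ=0°, α=105°
  cosα=-0.2588 sinα=0.9659 | (3,4) | tMaxX 1.5841 tMaxY 0.2174 | tΔX 3.8637 tΔY 1.0353
    t=0.2174 [y] (3,5)
    t=1.2527 [y] (3,6) — stop
  → r_3 = 1.2527
beam 4: φ=45°, α=150°
  cosα=-0.8660 sinα=0.5000 | (3,4) | tMaxX 0.4734 tMaxY 0.4200 | tΔX 1.1547 tΔY 2.0000
    t=0.4200 [y] (3,5)
    t=0.4734 [x] (2,5)
    t=1.6281 [x] (1,5)
    t=2.4200 [y] (1,6) — stop
  → r_4 = 2.4200
beam 5: φ=90°, α=195°
  cosα=-0.9659 sinα=-0.2588 | (3,4) | tMaxX 0.4245 tMaxY 3.0523 | tΔX 1.0353 tΔY 3.8637
    t=0.4245 [x] (2,4)
    t=1.4597 [x] (1,4)
    t=2.4950 [x] (0,4) — stop
  → r_5 = 2.4950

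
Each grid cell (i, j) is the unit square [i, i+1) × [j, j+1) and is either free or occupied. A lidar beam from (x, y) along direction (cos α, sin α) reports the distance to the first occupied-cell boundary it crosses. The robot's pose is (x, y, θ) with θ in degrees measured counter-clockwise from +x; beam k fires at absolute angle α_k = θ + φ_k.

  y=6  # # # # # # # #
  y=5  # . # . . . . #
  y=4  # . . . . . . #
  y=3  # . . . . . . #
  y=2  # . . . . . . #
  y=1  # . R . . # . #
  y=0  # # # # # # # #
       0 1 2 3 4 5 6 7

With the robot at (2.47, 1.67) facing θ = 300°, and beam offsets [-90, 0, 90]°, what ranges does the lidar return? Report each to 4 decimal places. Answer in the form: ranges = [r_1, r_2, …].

ranges = [1.3400, 0.7736, 5.2308]

beam 1: φ=-90°, α=210°
  direction (-0.8660, -0.5000); cell (2,1); t to first gridline: x 0.5427, y 1.3400 (then +1.1547 / +2.0000)
    (1,1) via x @ 0.5427
    (1,0) via y @ 1.3400  # hit
  → r_1 = 1.3400
beam 2: φ=0°, α=300°
  direction (0.5000, -0.8660); cell (2,1); t to first gridline: x 1.0600, y 0.7736 (then +2.0000 / +1.1547)
    (2,0) via y @ 0.7736  # hit
  → r_2 = 0.7736
beam 3: φ=90°, α=30°
  direction (0.8660, 0.5000); cell (2,1); t to first gridline: x 0.6120, y 0.6600 (then +1.1547 / +2.0000)
    (3,1) via x @ 0.6120
    (3,2) via y @ 0.6600
    (4,2) via x @ 1.7667
    (4,3) via y @ 2.6600
    (5,3) via x @ 2.9214
    (6,3) via x @ 4.0761
    (6,4) via y @ 4.6600
    (7,4) via x @ 5.2308  # hit
  → r_3 = 5.2308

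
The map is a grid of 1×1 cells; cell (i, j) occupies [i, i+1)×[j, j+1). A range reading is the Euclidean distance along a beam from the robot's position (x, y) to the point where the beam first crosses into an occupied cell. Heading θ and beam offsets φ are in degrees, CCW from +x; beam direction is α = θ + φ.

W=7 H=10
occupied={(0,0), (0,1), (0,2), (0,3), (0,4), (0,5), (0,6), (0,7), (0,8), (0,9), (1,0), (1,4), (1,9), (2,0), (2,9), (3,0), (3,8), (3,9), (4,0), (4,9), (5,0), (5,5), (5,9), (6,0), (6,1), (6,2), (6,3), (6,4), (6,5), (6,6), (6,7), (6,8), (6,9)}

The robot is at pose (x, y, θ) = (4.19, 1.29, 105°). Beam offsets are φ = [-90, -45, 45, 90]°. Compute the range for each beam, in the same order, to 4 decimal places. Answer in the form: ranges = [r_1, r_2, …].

ranges = [1.8738, 3.6200, 3.6835, 1.1205]

beam 1: φ=-90°, α=15°
  dir = (cos 15°, sin 15°) = (0.9659, 0.2588); from cell (4,1)
  next x-line at t=0.8386, next y-line at t=2.7432; Δt_x=1.0353, Δt_y=3.8637
    x: enter (5,1) at t=0.8386
    x: enter (6,1) at t=1.8738 ← occupied
  → r_1 = 1.8738
beam 2: φ=-45°, α=60°
  dir = (cos 60°, sin 60°) = (0.5000, 0.8660); from cell (4,1)
  next x-line at t=1.6200, next y-line at t=0.8198; Δt_x=2.0000, Δt_y=1.1547
    y: enter (4,2) at t=0.8198
    x: enter (5,2) at t=1.6200
    y: enter (5,3) at t=1.9745
    y: enter (5,4) at t=3.1292
    x: enter (6,4) at t=3.6200 ← occupied
  → r_2 = 3.6200
beam 3: φ=45°, α=150°
  dir = (cos 150°, sin 150°) = (-0.8660, 0.5000); from cell (4,1)
  next x-line at t=0.2194, next y-line at t=1.4200; Δt_x=1.1547, Δt_y=2.0000
    x: enter (3,1) at t=0.2194
    x: enter (2,1) at t=1.3741
    y: enter (2,2) at t=1.4200
    x: enter (1,2) at t=2.5288
    y: enter (1,3) at t=3.4200
    x: enter (0,3) at t=3.6835 ← occupied
  → r_3 = 3.6835
beam 4: φ=90°, α=195°
  dir = (cos 195°, sin 195°) = (-0.9659, -0.2588); from cell (4,1)
  next x-line at t=0.1967, next y-line at t=1.1205; Δt_x=1.0353, Δt_y=3.8637
    x: enter (3,1) at t=0.1967
    y: enter (3,0) at t=1.1205 ← occupied
  → r_4 = 1.1205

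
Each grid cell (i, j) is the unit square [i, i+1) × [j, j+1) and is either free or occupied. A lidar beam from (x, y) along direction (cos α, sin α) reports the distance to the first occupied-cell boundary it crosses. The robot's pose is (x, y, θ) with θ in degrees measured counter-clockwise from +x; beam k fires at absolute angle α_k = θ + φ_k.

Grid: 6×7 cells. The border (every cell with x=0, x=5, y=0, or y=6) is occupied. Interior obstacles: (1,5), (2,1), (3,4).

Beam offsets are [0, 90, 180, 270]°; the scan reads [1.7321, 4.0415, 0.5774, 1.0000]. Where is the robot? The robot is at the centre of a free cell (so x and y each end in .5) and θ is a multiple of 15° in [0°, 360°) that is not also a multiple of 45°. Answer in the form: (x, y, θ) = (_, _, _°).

The pose lattice has 17·16 = 272 candidates. Test each by forward raycasting.
  (4.5, 1.5, 150°): beam 1 = 4.0415 ≠ 1.7321 ✗
  (4.5, 3.5, 75°): beam 1 = 1.9319 ≠ 1.7321 ✗
  (3.5, 2.5, 240°): beam 1 = 1.0000 ≠ 1.7321 ✗
  (4.5, 4.5, 105°): beam 1 = 1.5529 ≠ 1.7321 ✗
  (2.5, 3.5, 30°): beam 1 = 1.0000 ≠ 1.7321 ✗
  …
  (2.5, 4.5, 210°): r_1=1.7321, r_2=4.0415, r_3=0.5774, r_4=1.0000 — all match ✓
Unique over the lattice → pose = (2.5, 4.5, 210°).

(x, y, θ) = (2.5, 4.5, 210°)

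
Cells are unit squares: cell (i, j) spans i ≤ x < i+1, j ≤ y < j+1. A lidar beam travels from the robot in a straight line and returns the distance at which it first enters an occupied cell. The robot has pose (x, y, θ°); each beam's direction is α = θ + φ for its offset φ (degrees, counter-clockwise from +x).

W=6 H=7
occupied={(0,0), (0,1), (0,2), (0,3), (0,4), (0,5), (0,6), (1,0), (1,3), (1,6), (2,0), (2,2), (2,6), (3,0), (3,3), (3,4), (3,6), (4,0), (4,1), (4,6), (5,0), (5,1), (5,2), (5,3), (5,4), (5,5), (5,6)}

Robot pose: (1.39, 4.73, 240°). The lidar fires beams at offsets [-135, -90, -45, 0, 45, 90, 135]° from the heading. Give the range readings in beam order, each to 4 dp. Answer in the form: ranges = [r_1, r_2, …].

beam 1: φ=-135°, α=105°
  direction (-0.2588, 0.9659); cell (1,4); t to first gridline: x 1.5068, y 0.2795 (then +3.8637 / +1.0353)
    (1,5) via y @ 0.2795
    (1,6) via y @ 1.3148  # hit
  → r_1 = 1.3148
beam 2: φ=-90°, α=150°
  direction (-0.8660, 0.5000); cell (1,4); t to first gridline: x 0.4503, y 0.5400 (then +1.1547 / +2.0000)
    (0,4) via x @ 0.4503  # hit
  → r_2 = 0.4503
beam 3: φ=-45°, α=195°
  direction (-0.9659, -0.2588); cell (1,4); t to first gridline: x 0.4038, y 2.8205 (then +1.0353 / +3.8637)
    (0,4) via x @ 0.4038  # hit
  → r_3 = 0.4038
beam 4: φ=0°, α=240°
  direction (-0.5000, -0.8660); cell (1,4); t to first gridline: x 0.7800, y 0.8429 (then +2.0000 / +1.1547)
    (0,4) via x @ 0.7800  # hit
  → r_4 = 0.7800
beam 5: φ=45°, α=285°
  direction (0.2588, -0.9659); cell (1,4); t to first gridline: x 2.3569, y 0.7558 (then +3.8637 / +1.0353)
    (1,3) via y @ 0.7558  # hit
  → r_5 = 0.7558
beam 6: φ=90°, α=330°
  direction (0.8660, -0.5000); cell (1,4); t to first gridline: x 0.7044, y 1.4600 (then +1.1547 / +2.0000)
    (2,4) via x @ 0.7044
    (2,3) via y @ 1.4600
    (3,3) via x @ 1.8591  # hit
  → r_6 = 1.8591
beam 7: φ=135°, α=15°
  direction (0.9659, 0.2588); cell (1,4); t to first gridline: x 0.6315, y 1.0432 (then +1.0353 / +3.8637)
    (2,4) via x @ 0.6315
    (2,5) via y @ 1.0432
    (3,5) via x @ 1.6668
    (4,5) via x @ 2.7021
    (5,5) via x @ 3.7373  # hit
  → r_7 = 3.7373

ranges = [1.3148, 0.4503, 0.4038, 0.7800, 0.7558, 1.8591, 3.7373]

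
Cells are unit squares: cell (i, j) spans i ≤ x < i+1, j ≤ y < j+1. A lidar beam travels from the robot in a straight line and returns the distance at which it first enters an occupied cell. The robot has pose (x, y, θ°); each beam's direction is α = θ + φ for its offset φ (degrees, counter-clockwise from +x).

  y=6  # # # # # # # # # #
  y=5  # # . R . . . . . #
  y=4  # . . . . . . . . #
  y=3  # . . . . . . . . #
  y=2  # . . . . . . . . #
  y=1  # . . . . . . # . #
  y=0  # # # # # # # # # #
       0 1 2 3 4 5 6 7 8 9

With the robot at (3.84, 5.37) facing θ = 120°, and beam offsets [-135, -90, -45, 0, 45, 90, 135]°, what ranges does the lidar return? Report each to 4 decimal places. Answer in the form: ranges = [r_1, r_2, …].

beam 1: φ=-135°, α=345°
  d=(0.9659,-0.2588)  start (3,5)  tX=0.1656 tY=1.4296  stride 1/|dx|=1.0353 1/|dy|=3.8637
    cross x-line → (4,5), t=0.1656
    cross x-line → (5,5), t=1.2009
    cross y-line → (5,4), t=1.4296
    cross x-line → (6,4), t=2.2362
    cross x-line → (7,4), t=3.2715
    cross x-line → (8,4), t=4.3067
    cross y-line → (8,3), t=5.2933
    cross x-line → (9,3), t=5.3420 (wall)
  → r_1 = 5.3420
beam 2: φ=-90°, α=30°
  d=(0.8660,0.5000)  start (3,5)  tX=0.1848 tY=1.2600  stride 1/|dx|=1.1547 1/|dy|=2.0000
    cross x-line → (4,5), t=0.1848
    cross y-line → (4,6), t=1.2600 (wall)
  → r_2 = 1.2600
beam 3: φ=-45°, α=75°
  d=(0.2588,0.9659)  start (3,5)  tX=0.6182 tY=0.6522  stride 1/|dx|=3.8637 1/|dy|=1.0353
    cross x-line → (4,5), t=0.6182
    cross y-line → (4,6), t=0.6522 (wall)
  → r_3 = 0.6522
beam 4: φ=0°, α=120°
  d=(-0.5000,0.8660)  start (3,5)  tX=1.6800 tY=0.7275  stride 1/|dx|=2.0000 1/|dy|=1.1547
    cross y-line → (3,6), t=0.7275 (wall)
  → r_4 = 0.7275
beam 5: φ=45°, α=165°
  d=(-0.9659,0.2588)  start (3,5)  tX=0.8696 tY=2.4341  stride 1/|dx|=1.0353 1/|dy|=3.8637
    cross x-line → (2,5), t=0.8696
    cross x-line → (1,5), t=1.9049 (wall)
  → r_5 = 1.9049
beam 6: φ=90°, α=210°
  d=(-0.8660,-0.5000)  start (3,5)  tX=0.9699 tY=0.7400  stride 1/|dx|=1.1547 1/|dy|=2.0000
    cross y-line → (3,4), t=0.7400
    cross x-line → (2,4), t=0.9699
    cross x-line → (1,4), t=2.1246
    cross y-line → (1,3), t=2.7400
    cross x-line → (0,3), t=3.2793 (wall)
  → r_6 = 3.2793
beam 7: φ=135°, α=255°
  d=(-0.2588,-0.9659)  start (3,5)  tX=3.2455 tY=0.3831  stride 1/|dx|=3.8637 1/|dy|=1.0353
    cross y-line → (3,4), t=0.3831
    cross y-line → (3,3), t=1.4183
    cross y-line → (3,2), t=2.4536
    cross x-line → (2,2), t=3.2455
    cross y-line → (2,1), t=3.4889
    cross y-line → (2,0), t=4.5242 (wall)
  → r_7 = 4.5242

ranges = [5.3420, 1.2600, 0.6522, 0.7275, 1.9049, 3.2793, 4.5242]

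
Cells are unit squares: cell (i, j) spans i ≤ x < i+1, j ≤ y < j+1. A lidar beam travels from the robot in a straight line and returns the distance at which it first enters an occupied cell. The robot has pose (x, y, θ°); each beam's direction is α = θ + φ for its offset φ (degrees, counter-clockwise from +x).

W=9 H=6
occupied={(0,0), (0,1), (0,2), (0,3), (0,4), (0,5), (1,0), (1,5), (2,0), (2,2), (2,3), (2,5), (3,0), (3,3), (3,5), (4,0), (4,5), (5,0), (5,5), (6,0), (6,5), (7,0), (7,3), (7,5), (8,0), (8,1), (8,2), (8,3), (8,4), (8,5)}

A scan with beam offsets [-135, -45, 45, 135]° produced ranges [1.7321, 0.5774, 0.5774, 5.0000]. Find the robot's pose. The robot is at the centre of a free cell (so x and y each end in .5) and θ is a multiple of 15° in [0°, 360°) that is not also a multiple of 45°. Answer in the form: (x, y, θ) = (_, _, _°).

(x, y, θ) = (7.5, 2.5, 15°)

Candidates: 24 free-cell centres × 16 headings = 384 poses. Raycast each; keep the one whose scan matches to 4 dp.
  (1.5, 3.5, 15°): beam 1 = 1.0000 ≠ 1.7321 ✗
  (3.5, 2.5, 75°): beam 2 = 5.0000 ≠ 0.5774 ✗
  (5.5, 2.5, 285°): beam 2 = 1.7321 ≠ 0.5774 ✗
  (5.5, 2.5, 60°): beam 1 = 1.5529 ≠ 1.7321 ✗
  (7.5, 2.5, 285°): beam 1 = 5.0000 ≠ 1.7321 ✗
  …
  (7.5, 2.5, 15°): r_1=1.7321, r_2=0.5774, r_3=0.5774, r_4=5.0000 — all match ✓
No second candidate reproduces the full scan.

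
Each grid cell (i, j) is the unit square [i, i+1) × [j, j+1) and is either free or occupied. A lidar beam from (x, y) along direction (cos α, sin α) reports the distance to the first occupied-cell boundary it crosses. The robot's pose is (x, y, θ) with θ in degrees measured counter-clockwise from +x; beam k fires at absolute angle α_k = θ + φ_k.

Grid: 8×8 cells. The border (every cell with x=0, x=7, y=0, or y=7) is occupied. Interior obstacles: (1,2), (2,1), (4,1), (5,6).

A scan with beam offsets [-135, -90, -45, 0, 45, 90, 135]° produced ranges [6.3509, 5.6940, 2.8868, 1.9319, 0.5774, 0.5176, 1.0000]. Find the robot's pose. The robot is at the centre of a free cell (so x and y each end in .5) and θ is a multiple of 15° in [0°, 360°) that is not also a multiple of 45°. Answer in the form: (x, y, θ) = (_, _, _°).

(x, y, θ) = (1.5, 4.5, 105°)

Candidates: 32 free-cell centres × 16 headings = 512 poses. Raycast each; keep the one whose scan matches to 4 dp.
  (4.5, 3.5, 75°): beam 1 = 2.8868 ≠ 6.3509 ✗
  (6.5, 4.5, 60°): beam 1 = 1.9319 ≠ 6.3509 ✗
  (2.5, 3.5, 255°): beam 1 = 3.0000 ≠ 6.3509 ✗
  …
  (1.5, 4.5, 105°): r_1=6.3509, r_2=5.6940, r_3=2.8868, r_4=1.9319, r_5=0.5774, r_6=0.5176, r_7=1.0000 — all match ✓
Unique over the lattice → pose = (1.5, 4.5, 105°).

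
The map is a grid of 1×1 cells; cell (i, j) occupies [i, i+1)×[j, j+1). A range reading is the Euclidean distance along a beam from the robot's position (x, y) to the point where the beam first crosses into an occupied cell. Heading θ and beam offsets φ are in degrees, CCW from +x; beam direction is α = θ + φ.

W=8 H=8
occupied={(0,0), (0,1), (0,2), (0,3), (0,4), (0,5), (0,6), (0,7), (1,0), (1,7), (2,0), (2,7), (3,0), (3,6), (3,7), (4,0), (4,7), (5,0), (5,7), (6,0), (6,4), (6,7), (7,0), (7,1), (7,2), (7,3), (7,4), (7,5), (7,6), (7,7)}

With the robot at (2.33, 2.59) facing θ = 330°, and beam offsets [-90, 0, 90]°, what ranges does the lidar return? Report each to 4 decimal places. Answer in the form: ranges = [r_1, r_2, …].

beam 1: φ=-90°, α=240°
  dir = (cos 240°, sin 240°) = (-0.5000, -0.8660); from cell (2,2)
  next x-line at t=0.6600, next y-line at t=0.6813; Δt_x=2.0000, Δt_y=1.1547
    x: enter (1,2) at t=0.6600
    y: enter (1,1) at t=0.6813
    y: enter (1,0) at t=1.8360 ← occupied
  → r_1 = 1.8360
beam 2: φ=0°, α=330°
  dir = (cos 330°, sin 330°) = (0.8660, -0.5000); from cell (2,2)
  next x-line at t=0.7736, next y-line at t=1.1800; Δt_x=1.1547, Δt_y=2.0000
    x: enter (3,2) at t=0.7736
    y: enter (3,1) at t=1.1800
    x: enter (4,1) at t=1.9283
    x: enter (5,1) at t=3.0831
    y: enter (5,0) at t=3.1800 ← occupied
  → r_2 = 3.1800
beam 3: φ=90°, α=60°
  dir = (cos 60°, sin 60°) = (0.5000, 0.8660); from cell (2,2)
  next x-line at t=1.3400, next y-line at t=0.4734; Δt_x=2.0000, Δt_y=1.1547
    y: enter (2,3) at t=0.4734
    x: enter (3,3) at t=1.3400
    y: enter (3,4) at t=1.6281
    y: enter (3,5) at t=2.7828
    x: enter (4,5) at t=3.3400
    y: enter (4,6) at t=3.9375
    y: enter (4,7) at t=5.0922 ← occupied
  → r_3 = 5.0922

ranges = [1.8360, 3.1800, 5.0922]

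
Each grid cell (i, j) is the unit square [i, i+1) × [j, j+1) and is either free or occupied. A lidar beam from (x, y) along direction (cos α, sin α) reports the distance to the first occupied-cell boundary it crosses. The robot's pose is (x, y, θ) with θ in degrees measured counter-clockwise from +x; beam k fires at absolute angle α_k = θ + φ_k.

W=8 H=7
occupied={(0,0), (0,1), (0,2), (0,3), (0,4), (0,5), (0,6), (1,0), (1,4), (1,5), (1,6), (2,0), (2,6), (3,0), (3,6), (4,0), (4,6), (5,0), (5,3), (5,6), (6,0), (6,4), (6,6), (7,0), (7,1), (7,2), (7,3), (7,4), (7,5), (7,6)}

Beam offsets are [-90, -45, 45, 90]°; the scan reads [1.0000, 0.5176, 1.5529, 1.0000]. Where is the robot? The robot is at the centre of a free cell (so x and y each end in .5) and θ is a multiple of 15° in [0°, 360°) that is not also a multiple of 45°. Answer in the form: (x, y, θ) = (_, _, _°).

(x, y, θ) = (6.5, 2.5, 30°)

Candidates: 26 free-cell centres × 16 headings = 416 poses. Raycast each; keep the one whose scan matches to 4 dp.
  (1.5, 2.5, 120°): beam 1 = 6.3509 ≠ 1.0000 ✗
  (2.5, 1.5, 330°): beam 1 = 0.5774 ≠ 1.0000 ✗
  (2.5, 4.5, 30°): beam 1 = 4.0415 ≠ 1.0000 ✗
  …
  (6.5, 2.5, 30°): r_1=1.0000, r_2=0.5176, r_3=1.5529, r_4=1.0000 — all match ✓
No second candidate reproduces the full scan.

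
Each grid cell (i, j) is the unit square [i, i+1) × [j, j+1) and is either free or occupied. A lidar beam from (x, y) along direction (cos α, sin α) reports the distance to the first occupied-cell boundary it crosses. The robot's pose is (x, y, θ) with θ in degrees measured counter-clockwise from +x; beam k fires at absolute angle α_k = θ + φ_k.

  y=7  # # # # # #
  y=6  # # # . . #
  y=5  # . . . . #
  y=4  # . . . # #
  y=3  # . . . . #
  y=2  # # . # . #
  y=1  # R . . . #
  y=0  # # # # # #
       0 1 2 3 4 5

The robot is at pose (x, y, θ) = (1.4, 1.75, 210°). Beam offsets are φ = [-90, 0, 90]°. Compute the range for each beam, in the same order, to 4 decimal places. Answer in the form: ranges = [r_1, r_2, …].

ranges = [0.2887, 0.4619, 0.8660]

beam 1: φ=-90°, α=120°
  cosα=-0.5000 sinα=0.8660 | (1,1) | tMaxX 0.8000 tMaxY 0.2887 | tΔX 2.0000 tΔY 1.1547
    t=0.2887 [y] (1,2) — stop
  → r_1 = 0.2887
beam 2: φ=0°, α=210°
  cosα=-0.8660 sinα=-0.5000 | (1,1) | tMaxX 0.4619 tMaxY 1.5000 | tΔX 1.1547 tΔY 2.0000
    t=0.4619 [x] (0,1) — stop
  → r_2 = 0.4619
beam 3: φ=90°, α=300°
  cosα=0.5000 sinα=-0.8660 | (1,1) | tMaxX 1.2000 tMaxY 0.8660 | tΔX 2.0000 tΔY 1.1547
    t=0.8660 [y] (1,0) — stop
  → r_3 = 0.8660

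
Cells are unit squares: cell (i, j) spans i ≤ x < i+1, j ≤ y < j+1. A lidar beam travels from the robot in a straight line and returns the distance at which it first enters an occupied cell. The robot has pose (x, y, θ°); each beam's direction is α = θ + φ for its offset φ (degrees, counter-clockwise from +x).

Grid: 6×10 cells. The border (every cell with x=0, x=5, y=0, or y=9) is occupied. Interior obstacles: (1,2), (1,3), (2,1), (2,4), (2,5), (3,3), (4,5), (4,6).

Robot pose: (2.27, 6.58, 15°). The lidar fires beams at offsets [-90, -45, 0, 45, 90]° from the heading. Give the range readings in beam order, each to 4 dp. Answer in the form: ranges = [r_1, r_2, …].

ranges = [0.6005, 1.9976, 2.8263, 2.7944, 2.5054]

beam 1: φ=-90°, α=285°
  cosα=0.2588 sinα=-0.9659 | (2,6) | tMaxX 2.8205 tMaxY 0.6005 | tΔX 3.8637 tΔY 1.0353
    t=0.6005 [y] (2,5) — stop
  → r_1 = 0.6005
beam 2: φ=-45°, α=330°
  cosα=0.8660 sinα=-0.5000 | (2,6) | tMaxX 0.8429 tMaxY 1.1600 | tΔX 1.1547 tΔY 2.0000
    t=0.8429 [x] (3,6)
    t=1.1600 [y] (3,5)
    t=1.9976 [x] (4,5) — stop
  → r_2 = 1.9976
beam 3: φ=0°, α=15°
  cosα=0.9659 sinα=0.2588 | (2,6) | tMaxX 0.7558 tMaxY 1.6228 | tΔX 1.0353 tΔY 3.8637
    t=0.7558 [x] (3,6)
    t=1.6228 [y] (3,7)
    t=1.7910 [x] (4,7)
    t=2.8263 [x] (5,7) — stop
  → r_3 = 2.8263
beam 4: φ=45°, α=60°
  cosα=0.5000 sinα=0.8660 | (2,6) | tMaxX 1.4600 tMaxY 0.4850 | tΔX 2.0000 tΔY 1.1547
    t=0.4850 [y] (2,7)
    t=1.4600 [x] (3,7)
    t=1.6397 [y] (3,8)
    t=2.7944 [y] (3,9) — stop
  → r_4 = 2.7944
beam 5: φ=90°, α=105°
  cosα=-0.2588 sinα=0.9659 | (2,6) | tMaxX 1.0432 tMaxY 0.4348 | tΔX 3.8637 tΔY 1.0353
    t=0.4348 [y] (2,7)
    t=1.0432 [x] (1,7)
    t=1.4701 [y] (1,8)
    t=2.5054 [y] (1,9) — stop
  → r_5 = 2.5054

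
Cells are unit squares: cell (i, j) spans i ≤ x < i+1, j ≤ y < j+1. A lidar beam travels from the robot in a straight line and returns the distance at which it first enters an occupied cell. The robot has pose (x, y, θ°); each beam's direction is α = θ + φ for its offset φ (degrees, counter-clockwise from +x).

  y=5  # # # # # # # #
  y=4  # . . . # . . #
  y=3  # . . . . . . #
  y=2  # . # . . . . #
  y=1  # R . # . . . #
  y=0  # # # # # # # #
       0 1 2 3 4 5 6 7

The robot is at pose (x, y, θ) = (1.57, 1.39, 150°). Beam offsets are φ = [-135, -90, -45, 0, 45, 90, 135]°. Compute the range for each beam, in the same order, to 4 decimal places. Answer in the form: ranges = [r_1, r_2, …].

ranges = [1.4804, 0.8600, 2.2023, 0.6582, 0.5901, 0.4503, 0.4038]

beam 1: φ=-135°, α=15°
  direction (0.9659, 0.2588); cell (1,1); t to first gridline: x 0.4452, y 2.3569 (then +1.0353 / +3.8637)
    (2,1) via x @ 0.4452
    (3,1) via x @ 1.4804  # hit
  → r_1 = 1.4804
beam 2: φ=-90°, α=60°
  direction (0.5000, 0.8660); cell (1,1); t to first gridline: x 0.8600, y 0.7044 (then +2.0000 / +1.1547)
    (1,2) via y @ 0.7044
    (2,2) via x @ 0.8600  # hit
  → r_2 = 0.8600
beam 3: φ=-45°, α=105°
  direction (-0.2588, 0.9659); cell (1,1); t to first gridline: x 2.2023, y 0.6315 (then +3.8637 / +1.0353)
    (1,2) via y @ 0.6315
    (1,3) via y @ 1.6668
    (0,3) via x @ 2.2023  # hit
  → r_3 = 2.2023
beam 4: φ=0°, α=150°
  direction (-0.8660, 0.5000); cell (1,1); t to first gridline: x 0.6582, y 1.2200 (then +1.1547 / +2.0000)
    (0,1) via x @ 0.6582  # hit
  → r_4 = 0.6582
beam 5: φ=45°, α=195°
  direction (-0.9659, -0.2588); cell (1,1); t to first gridline: x 0.5901, y 1.5068 (then +1.0353 / +3.8637)
    (0,1) via x @ 0.5901  # hit
  → r_5 = 0.5901
beam 6: φ=90°, α=240°
  direction (-0.5000, -0.8660); cell (1,1); t to first gridline: x 1.1400, y 0.4503 (then +2.0000 / +1.1547)
    (1,0) via y @ 0.4503  # hit
  → r_6 = 0.4503
beam 7: φ=135°, α=285°
  direction (0.2588, -0.9659); cell (1,1); t to first gridline: x 1.6614, y 0.4038 (then +3.8637 / +1.0353)
    (1,0) via y @ 0.4038  # hit
  → r_7 = 0.4038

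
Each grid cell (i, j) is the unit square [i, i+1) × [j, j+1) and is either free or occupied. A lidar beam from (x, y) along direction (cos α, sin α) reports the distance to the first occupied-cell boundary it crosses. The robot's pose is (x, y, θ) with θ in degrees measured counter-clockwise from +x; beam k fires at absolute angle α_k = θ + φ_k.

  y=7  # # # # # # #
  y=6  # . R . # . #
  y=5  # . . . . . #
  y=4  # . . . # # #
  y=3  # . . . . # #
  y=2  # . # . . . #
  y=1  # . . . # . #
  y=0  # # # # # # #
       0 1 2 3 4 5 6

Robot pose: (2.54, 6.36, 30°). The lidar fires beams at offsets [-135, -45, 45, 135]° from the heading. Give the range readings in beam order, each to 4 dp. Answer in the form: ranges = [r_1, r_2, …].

ranges = [5.5491, 3.5821, 0.6626, 1.5943]

beam 1: φ=-135°, α=255°
  direction (-0.2588, -0.9659); cell (2,6); t to first gridline: x 2.0864, y 0.3727 (then +3.8637 / +1.0353)
    (2,5) via y @ 0.3727
    (2,4) via y @ 1.4080
    (1,4) via x @ 2.0864
    (1,3) via y @ 2.4433
    (1,2) via y @ 3.4785
    (1,1) via y @ 4.5138
    (1,0) via y @ 5.5491  # hit
  → r_1 = 5.5491
beam 2: φ=-45°, α=345°
  direction (0.9659, -0.2588); cell (2,6); t to first gridline: x 0.4762, y 1.3909 (then +1.0353 / +3.8637)
    (3,6) via x @ 0.4762
    (3,5) via y @ 1.3909
    (4,5) via x @ 1.5115
    (5,5) via x @ 2.5468
    (6,5) via x @ 3.5821  # hit
  → r_2 = 3.5821
beam 3: φ=45°, α=75°
  direction (0.2588, 0.9659); cell (2,6); t to first gridline: x 1.7773, y 0.6626 (then +3.8637 / +1.0353)
    (2,7) via y @ 0.6626  # hit
  → r_3 = 0.6626
beam 4: φ=135°, α=165°
  direction (-0.9659, 0.2588); cell (2,6); t to first gridline: x 0.5590, y 2.4728 (then +1.0353 / +3.8637)
    (1,6) via x @ 0.5590
    (0,6) via x @ 1.5943  # hit
  → r_4 = 1.5943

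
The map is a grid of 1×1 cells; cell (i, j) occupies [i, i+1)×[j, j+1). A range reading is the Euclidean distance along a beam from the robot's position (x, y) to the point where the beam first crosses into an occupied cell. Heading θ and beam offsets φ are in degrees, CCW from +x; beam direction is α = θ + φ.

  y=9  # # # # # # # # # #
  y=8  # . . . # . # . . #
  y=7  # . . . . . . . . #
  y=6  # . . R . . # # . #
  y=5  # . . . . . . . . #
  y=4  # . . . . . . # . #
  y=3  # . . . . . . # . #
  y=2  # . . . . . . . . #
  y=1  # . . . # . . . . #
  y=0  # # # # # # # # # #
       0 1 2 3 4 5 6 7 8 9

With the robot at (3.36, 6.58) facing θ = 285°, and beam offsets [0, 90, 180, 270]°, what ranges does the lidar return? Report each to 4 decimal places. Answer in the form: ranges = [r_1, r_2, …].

ranges = [4.7416, 5.8390, 2.5054, 2.4433]

beam 1: φ=0°, α=285°
  cosα=0.2588 sinα=-0.9659 | (3,6) | tMaxX 2.4728 tMaxY 0.6005 | tΔX 3.8637 tΔY 1.0353
    t=0.6005 [y] (3,5)
    t=1.6357 [y] (3,4)
    t=2.4728 [x] (4,4)
    t=2.6710 [y] (4,3)
    t=3.7063 [y] (4,2)
    t=4.7416 [y] (4,1) — stop
  → r_1 = 4.7416
beam 2: φ=90°, α=15°
  cosα=0.9659 sinα=0.2588 | (3,6) | tMaxX 0.6626 tMaxY 1.6228 | tΔX 1.0353 tΔY 3.8637
    t=0.6626 [x] (4,6)
    t=1.6228 [y] (4,7)
    t=1.6979 [x] (5,7)
    t=2.7331 [x] (6,7)
    t=3.7684 [x] (7,7)
    t=4.8037 [x] (8,7)
    t=5.4865 [y] (8,8)
    t=5.8390 [x] (9,8) — stop
  → r_2 = 5.8390
beam 3: φ=180°, α=105°
  cosα=-0.2588 sinα=0.9659 | (3,6) | tMaxX 1.3909 tMaxY 0.4348 | tΔX 3.8637 tΔY 1.0353
    t=0.4348 [y] (3,7)
    t=1.3909 [x] (2,7)
    t=1.4701 [y] (2,8)
    t=2.5054 [y] (2,9) — stop
  → r_3 = 2.5054
beam 4: φ=270°, α=195°
  cosα=-0.9659 sinα=-0.2588 | (3,6) | tMaxX 0.3727 tMaxY 2.2409 | tΔX 1.0353 tΔY 3.8637
    t=0.3727 [x] (2,6)
    t=1.4080 [x] (1,6)
    t=2.2409 [y] (1,5)
    t=2.4433 [x] (0,5) — stop
  → r_4 = 2.4433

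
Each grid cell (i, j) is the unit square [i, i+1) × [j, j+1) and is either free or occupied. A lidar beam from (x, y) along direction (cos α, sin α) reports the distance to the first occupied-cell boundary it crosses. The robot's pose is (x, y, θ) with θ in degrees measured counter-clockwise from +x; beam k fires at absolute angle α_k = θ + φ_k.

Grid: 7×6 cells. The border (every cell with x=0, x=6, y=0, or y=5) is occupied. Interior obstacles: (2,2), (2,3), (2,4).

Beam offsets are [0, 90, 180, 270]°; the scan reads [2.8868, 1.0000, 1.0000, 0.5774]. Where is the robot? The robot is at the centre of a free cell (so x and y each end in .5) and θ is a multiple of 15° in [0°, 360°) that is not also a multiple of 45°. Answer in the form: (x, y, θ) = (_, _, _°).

(x, y, θ) = (3.5, 1.5, 30°)

Candidates: 17 free-cell centres × 16 headings = 272 poses. Raycast each; keep the one whose scan matches to 4 dp.
  (5.5, 3.5, 30°): beam 1 = 0.5774 ≠ 2.8868 ✗
  (3.5, 1.5, 330°): beam 1 = 1.0000 ≠ 2.8868 ✗
  (5.5, 1.5, 120°): beam 1 = 4.0415 ≠ 2.8868 ✗
  (5.5, 3.5, 165°): beam 1 = 2.5882 ≠ 2.8868 ✗
  …
  (3.5, 1.5, 30°): r_1=2.8868, r_2=1.0000, r_3=1.0000, r_4=0.5774 — all match ✓
Only this pose fits every beam.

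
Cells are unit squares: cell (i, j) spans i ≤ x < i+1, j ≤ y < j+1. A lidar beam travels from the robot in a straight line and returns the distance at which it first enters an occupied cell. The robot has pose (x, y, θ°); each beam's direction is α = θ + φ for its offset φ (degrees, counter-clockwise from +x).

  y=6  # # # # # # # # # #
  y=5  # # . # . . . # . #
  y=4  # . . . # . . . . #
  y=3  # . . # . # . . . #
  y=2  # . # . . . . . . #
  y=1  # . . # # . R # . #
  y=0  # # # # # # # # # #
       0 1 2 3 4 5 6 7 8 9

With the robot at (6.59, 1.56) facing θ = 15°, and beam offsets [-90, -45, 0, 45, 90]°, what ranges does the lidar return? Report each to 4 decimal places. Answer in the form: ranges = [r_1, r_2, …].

beam 1: φ=-90°, α=285°
  direction (0.2588, -0.9659); cell (6,1); t to first gridline: x 1.5841, y 0.5798 (then +3.8637 / +1.0353)
    (6,0) via y @ 0.5798  # hit
  → r_1 = 0.5798
beam 2: φ=-45°, α=330°
  direction (0.8660, -0.5000); cell (6,1); t to first gridline: x 0.4734, y 1.1200 (then +1.1547 / +2.0000)
    (7,1) via x @ 0.4734  # hit
  → r_2 = 0.4734
beam 3: φ=0°, α=15°
  direction (0.9659, 0.2588); cell (6,1); t to first gridline: x 0.4245, y 1.7000 (then +1.0353 / +3.8637)
    (7,1) via x @ 0.4245  # hit
  → r_3 = 0.4245
beam 4: φ=45°, α=60°
  direction (0.5000, 0.8660); cell (6,1); t to first gridline: x 0.8200, y 0.5081 (then +2.0000 / +1.1547)
    (6,2) via y @ 0.5081
    (7,2) via x @ 0.8200
    (7,3) via y @ 1.6628
    (7,4) via y @ 2.8175
    (8,4) via x @ 2.8200
    (8,5) via y @ 3.9722
    (9,5) via x @ 4.8200  # hit
  → r_4 = 4.8200
beam 5: φ=90°, α=105°
  direction (-0.2588, 0.9659); cell (6,1); t to first gridline: x 2.2796, y 0.4555 (then +3.8637 / +1.0353)
    (6,2) via y @ 0.4555
    (6,3) via y @ 1.4908
    (5,3) via x @ 2.2796  # hit
  → r_5 = 2.2796

ranges = [0.5798, 0.4734, 0.4245, 4.8200, 2.2796]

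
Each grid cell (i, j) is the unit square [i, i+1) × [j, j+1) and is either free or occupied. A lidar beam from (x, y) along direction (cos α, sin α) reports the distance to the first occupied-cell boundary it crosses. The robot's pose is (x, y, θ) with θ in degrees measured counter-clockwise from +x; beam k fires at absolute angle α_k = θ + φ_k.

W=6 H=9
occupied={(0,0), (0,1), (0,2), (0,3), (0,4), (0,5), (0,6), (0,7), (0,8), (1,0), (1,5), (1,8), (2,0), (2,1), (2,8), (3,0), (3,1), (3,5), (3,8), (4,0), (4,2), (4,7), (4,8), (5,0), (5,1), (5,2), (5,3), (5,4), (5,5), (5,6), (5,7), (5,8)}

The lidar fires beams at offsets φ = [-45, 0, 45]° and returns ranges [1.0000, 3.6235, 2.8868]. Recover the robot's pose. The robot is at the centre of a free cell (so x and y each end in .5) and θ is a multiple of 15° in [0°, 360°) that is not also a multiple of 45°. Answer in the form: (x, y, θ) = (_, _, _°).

The pose lattice has 22·16 = 352 candidates. Test each by forward raycasting.
  (4.5, 5.5, 300°): beam 1 = 3.6235 ≠ 1.0000 ✗
  (1.5, 2.5, 345°): beam 2 = 1.9319 ≠ 3.6235 ✗
  (2.5, 7.5, 255°): beam 1 = 1.7321 ≠ 1.0000 ✗
  …
  (4.5, 4.5, 195°): r_1=1.0000, r_2=3.6235, r_3=2.8868 — all match ✓
Unique over the lattice → pose = (4.5, 4.5, 195°).

(x, y, θ) = (4.5, 4.5, 195°)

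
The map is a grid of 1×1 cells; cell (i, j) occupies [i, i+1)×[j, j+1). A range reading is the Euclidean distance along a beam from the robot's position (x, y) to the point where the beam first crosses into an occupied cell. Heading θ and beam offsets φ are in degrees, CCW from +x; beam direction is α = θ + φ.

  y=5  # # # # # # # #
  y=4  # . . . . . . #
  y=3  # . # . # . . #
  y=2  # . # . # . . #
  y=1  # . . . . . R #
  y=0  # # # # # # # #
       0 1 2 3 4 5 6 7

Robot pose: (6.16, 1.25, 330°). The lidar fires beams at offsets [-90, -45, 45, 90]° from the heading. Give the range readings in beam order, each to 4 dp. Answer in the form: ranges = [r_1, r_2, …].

ranges = [0.2887, 0.2588, 0.8696, 1.6800]

beam 1: φ=-90°, α=240°
  dir = (cos 240°, sin 240°) = (-0.5000, -0.8660); from cell (6,1)
  next x-line at t=0.3200, next y-line at t=0.2887; Δt_x=2.0000, Δt_y=1.1547
    y: enter (6,0) at t=0.2887 ← occupied
  → r_1 = 0.2887
beam 2: φ=-45°, α=285°
  dir = (cos 285°, sin 285°) = (0.2588, -0.9659); from cell (6,1)
  next x-line at t=3.2455, next y-line at t=0.2588; Δt_x=3.8637, Δt_y=1.0353
    y: enter (6,0) at t=0.2588 ← occupied
  → r_2 = 0.2588
beam 3: φ=45°, α=15°
  dir = (cos 15°, sin 15°) = (0.9659, 0.2588); from cell (6,1)
  next x-line at t=0.8696, next y-line at t=2.8978; Δt_x=1.0353, Δt_y=3.8637
    x: enter (7,1) at t=0.8696 ← occupied
  → r_3 = 0.8696
beam 4: φ=90°, α=60°
  dir = (cos 60°, sin 60°) = (0.5000, 0.8660); from cell (6,1)
  next x-line at t=1.6800, next y-line at t=0.8660; Δt_x=2.0000, Δt_y=1.1547
    y: enter (6,2) at t=0.8660
    x: enter (7,2) at t=1.6800 ← occupied
  → r_4 = 1.6800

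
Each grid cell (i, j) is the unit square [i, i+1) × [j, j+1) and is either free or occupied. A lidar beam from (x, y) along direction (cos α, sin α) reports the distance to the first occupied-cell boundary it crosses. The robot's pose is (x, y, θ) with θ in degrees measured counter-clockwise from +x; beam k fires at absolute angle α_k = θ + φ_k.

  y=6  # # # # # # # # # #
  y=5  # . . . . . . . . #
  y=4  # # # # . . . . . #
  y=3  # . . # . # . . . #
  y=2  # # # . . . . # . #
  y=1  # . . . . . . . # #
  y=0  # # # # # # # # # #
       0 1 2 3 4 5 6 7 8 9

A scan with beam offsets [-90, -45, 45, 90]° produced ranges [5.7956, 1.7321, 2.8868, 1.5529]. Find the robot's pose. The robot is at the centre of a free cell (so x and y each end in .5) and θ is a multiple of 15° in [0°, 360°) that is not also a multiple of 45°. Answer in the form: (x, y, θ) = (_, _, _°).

(x, y, θ) = (7.5, 4.5, 255°)

The pose lattice has 31·16 = 496 candidates. Test each by forward raycasting.
  (1.5, 3.5, 285°): beam 1 = 0.5176 ≠ 5.7956 ✗
  (2.5, 1.5, 255°): beam 1 = 1.5529 ≠ 5.7956 ✗
  (3.5, 5.5, 150°): beam 1 = 0.5774 ≠ 5.7956 ✗
  (1.5, 5.5, 165°): beam 1 = 0.5176 ≠ 5.7956 ✗
  …
  (7.5, 4.5, 255°): r_1=5.7956, r_2=1.7321, r_3=2.8868, r_4=1.5529 — all match ✓
No second candidate reproduces the full scan.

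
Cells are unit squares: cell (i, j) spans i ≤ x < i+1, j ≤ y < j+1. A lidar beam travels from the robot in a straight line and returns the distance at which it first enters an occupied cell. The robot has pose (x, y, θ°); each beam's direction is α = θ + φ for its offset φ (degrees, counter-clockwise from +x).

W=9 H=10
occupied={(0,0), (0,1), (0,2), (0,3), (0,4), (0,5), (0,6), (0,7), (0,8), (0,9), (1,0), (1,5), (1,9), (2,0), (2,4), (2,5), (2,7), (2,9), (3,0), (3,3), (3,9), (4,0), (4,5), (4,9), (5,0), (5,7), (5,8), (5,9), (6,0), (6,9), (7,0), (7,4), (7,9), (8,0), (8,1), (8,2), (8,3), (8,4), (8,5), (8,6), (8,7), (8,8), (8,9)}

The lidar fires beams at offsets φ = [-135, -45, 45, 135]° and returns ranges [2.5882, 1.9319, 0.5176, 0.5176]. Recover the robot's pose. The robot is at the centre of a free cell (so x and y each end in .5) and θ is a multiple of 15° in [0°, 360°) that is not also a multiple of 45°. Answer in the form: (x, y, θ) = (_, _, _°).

(x, y, θ) = (1.5, 8.5, 60°)

The pose lattice has 47·16 = 752 candidates. Test each by forward raycasting.
  (3.5, 1.5, 300°): beam 2 = 0.5176 ≠ 1.9319 ✗
  (3.5, 6.5, 105°): beam 1 = 1.0000 ≠ 2.5882 ✗
  (6.5, 2.5, 255°): beam 1 = 3.0000 ≠ 2.5882 ✗
  (7.5, 3.5, 240°): beam 1 = 0.5176 ≠ 2.5882 ✗
  …
  (1.5, 8.5, 60°): r_1=2.5882, r_2=1.9319, r_3=0.5176, r_4=0.5176 — all match ✓
No second candidate reproduces the full scan.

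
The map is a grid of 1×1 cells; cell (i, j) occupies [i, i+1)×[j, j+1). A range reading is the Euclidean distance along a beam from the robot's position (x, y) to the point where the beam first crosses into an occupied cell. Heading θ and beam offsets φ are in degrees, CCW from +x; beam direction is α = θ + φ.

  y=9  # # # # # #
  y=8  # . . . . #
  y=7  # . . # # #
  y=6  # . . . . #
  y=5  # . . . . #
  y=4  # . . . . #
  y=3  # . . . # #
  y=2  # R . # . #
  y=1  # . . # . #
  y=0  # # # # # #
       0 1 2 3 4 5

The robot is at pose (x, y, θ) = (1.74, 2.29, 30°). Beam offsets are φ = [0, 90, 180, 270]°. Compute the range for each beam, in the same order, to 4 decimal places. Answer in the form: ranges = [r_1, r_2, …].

ranges = [2.6096, 1.4800, 0.8545, 1.4896]

beam 1: φ=0°, α=30°
  cosα=0.8660 sinα=0.5000 | (1,2) | tMaxX 0.3002 tMaxY 1.4200 | tΔX 1.1547 tΔY 2.0000
    t=0.3002 [x] (2,2)
    t=1.4200 [y] (2,3)
    t=1.4549 [x] (3,3)
    t=2.6096 [x] (4,3) — stop
  → r_1 = 2.6096
beam 2: φ=90°, α=120°
  cosα=-0.5000 sinα=0.8660 | (1,2) | tMaxX 1.4800 tMaxY 0.8198 | tΔX 2.0000 tΔY 1.1547
    t=0.8198 [y] (1,3)
    t=1.4800 [x] (0,3) — stop
  → r_2 = 1.4800
beam 3: φ=180°, α=210°
  cosα=-0.8660 sinα=-0.5000 | (1,2) | tMaxX 0.8545 tMaxY 0.5800 | tΔX 1.1547 tΔY 2.0000
    t=0.5800 [y] (1,1)
    t=0.8545 [x] (0,1) — stop
  → r_3 = 0.8545
beam 4: φ=270°, α=300°
  cosα=0.5000 sinα=-0.8660 | (1,2) | tMaxX 0.5200 tMaxY 0.3349 | tΔX 2.0000 tΔY 1.1547
    t=0.3349 [y] (1,1)
    t=0.5200 [x] (2,1)
    t=1.4896 [y] (2,0) — stop
  → r_4 = 1.4896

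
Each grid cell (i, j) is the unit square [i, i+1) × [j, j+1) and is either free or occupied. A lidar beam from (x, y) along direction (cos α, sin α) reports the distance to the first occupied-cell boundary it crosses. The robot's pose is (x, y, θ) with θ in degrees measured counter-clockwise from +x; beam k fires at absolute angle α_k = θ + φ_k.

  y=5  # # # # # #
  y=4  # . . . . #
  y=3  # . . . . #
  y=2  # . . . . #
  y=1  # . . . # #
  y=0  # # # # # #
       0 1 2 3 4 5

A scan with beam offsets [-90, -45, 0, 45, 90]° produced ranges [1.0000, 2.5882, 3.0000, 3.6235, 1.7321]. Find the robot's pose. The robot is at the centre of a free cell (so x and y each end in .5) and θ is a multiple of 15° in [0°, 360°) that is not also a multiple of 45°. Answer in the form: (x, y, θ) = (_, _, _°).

(x, y, θ) = (1.5, 3.5, 330°)

The pose lattice has 15·16 = 240 candidates. Test each by forward raycasting.
  (4.5, 4.5, 120°): beam 1 = 0.5774 ≠ 1.0000 ✗
  (1.5, 4.5, 330°): beam 2 = 3.6235 ≠ 2.5882 ✗
  (2.5, 1.5, 195°): beam 1 = 3.6235 ≠ 1.0000 ✗
  (2.5, 2.5, 150°): beam 1 = 2.8868 ≠ 1.0000 ✗
  (4.5, 4.5, 210°): beam 1 = 0.5774 ≠ 1.0000 ✗
  …
  (1.5, 3.5, 330°): r_1=1.0000, r_2=2.5882, r_3=3.0000, r_4=3.6235, r_5=1.7321 — all match ✓
No second candidate reproduces the full scan.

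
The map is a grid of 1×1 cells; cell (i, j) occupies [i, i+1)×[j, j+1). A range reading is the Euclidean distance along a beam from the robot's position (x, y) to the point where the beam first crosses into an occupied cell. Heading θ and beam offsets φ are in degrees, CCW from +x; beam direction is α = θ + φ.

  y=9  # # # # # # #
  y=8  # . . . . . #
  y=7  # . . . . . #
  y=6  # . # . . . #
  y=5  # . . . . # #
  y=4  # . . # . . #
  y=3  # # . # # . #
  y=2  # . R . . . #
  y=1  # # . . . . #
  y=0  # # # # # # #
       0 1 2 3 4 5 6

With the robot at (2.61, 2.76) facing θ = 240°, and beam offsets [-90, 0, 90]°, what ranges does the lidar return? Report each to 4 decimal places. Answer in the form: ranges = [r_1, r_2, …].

beam 1: φ=-90°, α=150°
  direction (-0.8660, 0.5000); cell (2,2); t to first gridline: x 0.7044, y 0.4800 (then +1.1547 / +2.0000)
    (2,3) via y @ 0.4800
    (1,3) via x @ 0.7044  # hit
  → r_1 = 0.7044
beam 2: φ=0°, α=240°
  direction (-0.5000, -0.8660); cell (2,2); t to first gridline: x 1.2200, y 0.8776 (then +2.0000 / +1.1547)
    (2,1) via y @ 0.8776
    (1,1) via x @ 1.2200  # hit
  → r_2 = 1.2200
beam 3: φ=90°, α=330°
  direction (0.8660, -0.5000); cell (2,2); t to first gridline: x 0.4503, y 1.5200 (then +1.1547 / +2.0000)
    (3,2) via x @ 0.4503
    (3,1) via y @ 1.5200
    (4,1) via x @ 1.6050
    (5,1) via x @ 2.7597
    (5,0) via y @ 3.5200  # hit
  → r_3 = 3.5200

ranges = [0.7044, 1.2200, 3.5200]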